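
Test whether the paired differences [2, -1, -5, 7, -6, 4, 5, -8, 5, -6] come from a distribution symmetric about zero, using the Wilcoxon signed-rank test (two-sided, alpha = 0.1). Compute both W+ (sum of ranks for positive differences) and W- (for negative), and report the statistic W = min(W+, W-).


Step 1: Drop any zero differences (none here) and take |d_i|.
|d| = [2, 1, 5, 7, 6, 4, 5, 8, 5, 6]
Step 2: Midrank |d_i| (ties get averaged ranks).
ranks: |2|->2, |1|->1, |5|->5, |7|->9, |6|->7.5, |4|->3, |5|->5, |8|->10, |5|->5, |6|->7.5
Step 3: Attach original signs; sum ranks with positive sign and with negative sign.
W+ = 2 + 9 + 3 + 5 + 5 = 24
W- = 1 + 5 + 7.5 + 10 + 7.5 = 31
(Check: W+ + W- = 55 should equal n(n+1)/2 = 55.)
Step 4: Test statistic W = min(W+, W-) = 24.
Step 5: Ties in |d|, so use the tie-corrected normal approximation.
        E[W] = n(n+1)/4 = 10*11/4 = 27.5.
        Tie groups: |d|=5 (t=3), |d|=6 (t=2); sum(t^3 - t) = 30.
        Var[W] = n(n+1)(2n+1)/24 - sum(t^3-t)/48 = 2310/24 - 30/48 = 95.625.
        z = (W - E[W]) / sqrt(Var[W]) = (24 - 27.5) / 9.7788 = -0.3579.
        Two-sided p = 2*Phi(z) = 0.720405.
Step 6: alpha = 0.1. fail to reject H0.

W+ = 24, W- = 31, W = min = 24, p = 0.720405, fail to reject H0.


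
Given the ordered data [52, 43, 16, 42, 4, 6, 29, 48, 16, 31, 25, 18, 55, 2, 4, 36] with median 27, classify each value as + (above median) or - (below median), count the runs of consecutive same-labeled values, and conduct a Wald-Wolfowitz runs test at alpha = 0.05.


Step 1: Compute median = 27; label A = above, B = below.
Labels in order: AABABBAABABBABBA  (n_A = 8, n_B = 8)
Step 2: Count runs R = 11.
Step 3: Under H0 (random ordering), E[R] = 2*n_A*n_B/(n_A+n_B) + 1 = 2*8*8/16 + 1 = 9.0000.
        Var[R] = 2*n_A*n_B*(2*n_A*n_B - n_A - n_B) / ((n_A+n_B)^2 * (n_A+n_B-1)) = 14336/3840 = 3.7333.
        SD[R] = 1.9322.
Step 4: Continuity-corrected z = (R - 0.5 - E[R]) / SD[R] = (11 - 0.5 - 9.0000) / 1.9322 = 0.7763.
Step 5: Two-sided p-value via normal approximation = 2*(1 - Phi(|z|)) = 0.437558.
Step 6: alpha = 0.05. fail to reject H0.

R = 11, z = 0.7763, p = 0.437558, fail to reject H0.


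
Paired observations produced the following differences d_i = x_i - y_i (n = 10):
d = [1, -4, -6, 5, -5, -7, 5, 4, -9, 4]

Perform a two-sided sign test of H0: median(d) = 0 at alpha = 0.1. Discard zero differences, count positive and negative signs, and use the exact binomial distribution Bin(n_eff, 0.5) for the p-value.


Step 1: Discard zero differences. Original n = 10; n_eff = number of nonzero differences = 10.
Nonzero differences (with sign): +1, -4, -6, +5, -5, -7, +5, +4, -9, +4
Step 2: Count signs: positive = 5, negative = 5.
Step 3: Under H0: P(positive) = 0.5, so the number of positives S ~ Bin(10, 0.5).
Step 4: Two-sided exact p-value = sum of Bin(10,0.5) probabilities at or below the observed probability = 1.000000.
Step 5: alpha = 0.1. fail to reject H0.

n_eff = 10, pos = 5, neg = 5, p = 1.000000, fail to reject H0.


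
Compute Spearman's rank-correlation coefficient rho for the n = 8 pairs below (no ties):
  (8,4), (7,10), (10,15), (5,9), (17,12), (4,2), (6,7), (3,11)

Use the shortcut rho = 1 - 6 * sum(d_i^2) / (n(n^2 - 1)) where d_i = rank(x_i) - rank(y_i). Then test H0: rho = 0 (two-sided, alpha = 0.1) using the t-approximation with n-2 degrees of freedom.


Step 1: Rank x and y separately (midranks; no ties here).
rank(x): 8->6, 7->5, 10->7, 5->3, 17->8, 4->2, 6->4, 3->1
rank(y): 4->2, 10->5, 15->8, 9->4, 12->7, 2->1, 7->3, 11->6
Step 2: d_i = R_x(i) - R_y(i); compute d_i^2.
  (6-2)^2=16, (5-5)^2=0, (7-8)^2=1, (3-4)^2=1, (8-7)^2=1, (2-1)^2=1, (4-3)^2=1, (1-6)^2=25
sum(d^2) = 46.
Step 3: rho = 1 - 6*46 / (8*(8^2 - 1)) = 1 - 276/504 = 0.452381.
Step 4: Under H0, t = rho * sqrt((n-2)/(1-rho^2)) = 1.2425 ~ t(6).
Step 5: Two-sided p-value from the t-distribution with 6 df = 0.260405.
Step 6: alpha = 0.1. fail to reject H0.

rho = 0.4524, p = 0.260405, fail to reject H0 at alpha = 0.1.


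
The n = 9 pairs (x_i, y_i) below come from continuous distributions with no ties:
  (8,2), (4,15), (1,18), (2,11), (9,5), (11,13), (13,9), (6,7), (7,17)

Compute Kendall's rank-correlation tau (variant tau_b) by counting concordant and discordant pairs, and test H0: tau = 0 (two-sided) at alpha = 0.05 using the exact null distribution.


Step 1: Enumerate the 36 unordered pairs (i,j) with i<j and classify each by sign(x_j-x_i) * sign(y_j-y_i).
  (1,2):dx=-4,dy=+13->D; (1,3):dx=-7,dy=+16->D; (1,4):dx=-6,dy=+9->D; (1,5):dx=+1,dy=+3->C
  (1,6):dx=+3,dy=+11->C; (1,7):dx=+5,dy=+7->C; (1,8):dx=-2,dy=+5->D; (1,9):dx=-1,dy=+15->D
  (2,3):dx=-3,dy=+3->D; (2,4):dx=-2,dy=-4->C; (2,5):dx=+5,dy=-10->D; (2,6):dx=+7,dy=-2->D
  (2,7):dx=+9,dy=-6->D; (2,8):dx=+2,dy=-8->D; (2,9):dx=+3,dy=+2->C; (3,4):dx=+1,dy=-7->D
  (3,5):dx=+8,dy=-13->D; (3,6):dx=+10,dy=-5->D; (3,7):dx=+12,dy=-9->D; (3,8):dx=+5,dy=-11->D
  (3,9):dx=+6,dy=-1->D; (4,5):dx=+7,dy=-6->D; (4,6):dx=+9,dy=+2->C; (4,7):dx=+11,dy=-2->D
  (4,8):dx=+4,dy=-4->D; (4,9):dx=+5,dy=+6->C; (5,6):dx=+2,dy=+8->C; (5,7):dx=+4,dy=+4->C
  (5,8):dx=-3,dy=+2->D; (5,9):dx=-2,dy=+12->D; (6,7):dx=+2,dy=-4->D; (6,8):dx=-5,dy=-6->C
  (6,9):dx=-4,dy=+4->D; (7,8):dx=-7,dy=-2->C; (7,9):dx=-6,dy=+8->D; (8,9):dx=+1,dy=+10->C
Step 2: C = 12, D = 24, total pairs = 36.
Step 3: tau = (C - D)/(n(n-1)/2) = (12 - 24)/36 = -0.333333.
Step 4: Exact two-sided p-value (enumerate n! = 362880 permutations of y under H0): p = 0.259518.
Step 5: alpha = 0.05. fail to reject H0.

tau_b = -0.3333 (C=12, D=24), p = 0.259518, fail to reject H0.


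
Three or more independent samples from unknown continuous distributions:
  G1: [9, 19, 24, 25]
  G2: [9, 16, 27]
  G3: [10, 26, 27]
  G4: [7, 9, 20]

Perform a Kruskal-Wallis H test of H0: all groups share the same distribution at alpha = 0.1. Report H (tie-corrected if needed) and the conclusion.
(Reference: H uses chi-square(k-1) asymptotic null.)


Step 1: Combine all N = 13 observations and assign midranks.
sorted (value, group, rank): (7,G4,1), (9,G1,3), (9,G2,3), (9,G4,3), (10,G3,5), (16,G2,6), (19,G1,7), (20,G4,8), (24,G1,9), (25,G1,10), (26,G3,11), (27,G2,12.5), (27,G3,12.5)
Step 2: Sum ranks within each group.
R_1 = 29 (n_1 = 4)
R_2 = 21.5 (n_2 = 3)
R_3 = 28.5 (n_3 = 3)
R_4 = 12 (n_4 = 3)
Step 3: H = 12/(N(N+1)) * sum(R_i^2/n_i) - 3(N+1)
     = 12/(13*14) * (29^2/4 + 21.5^2/3 + 28.5^2/3 + 12^2/3) - 3*14
     = 0.065934 * 683.083 - 42
     = 3.038462.
Step 4: Ties present; correction factor C = 1 - 30/(13^3 - 13) = 0.986264. Corrected H = 3.038462 / 0.986264 = 3.080780.
Step 5: Under H0, H ~ chi^2(3); p-value = 0.379337.
Step 6: alpha = 0.1. fail to reject H0.

H = 3.0808, df = 3, p = 0.379337, fail to reject H0.


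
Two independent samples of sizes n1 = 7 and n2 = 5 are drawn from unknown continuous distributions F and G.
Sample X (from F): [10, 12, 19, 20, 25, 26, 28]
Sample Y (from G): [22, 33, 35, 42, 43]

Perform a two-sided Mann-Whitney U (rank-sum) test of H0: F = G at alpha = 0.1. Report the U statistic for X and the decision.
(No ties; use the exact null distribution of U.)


Step 1: Combine and sort all 12 observations; assign midranks.
sorted (value, group): (10,X), (12,X), (19,X), (20,X), (22,Y), (25,X), (26,X), (28,X), (33,Y), (35,Y), (42,Y), (43,Y)
ranks: 10->1, 12->2, 19->3, 20->4, 22->5, 25->6, 26->7, 28->8, 33->9, 35->10, 42->11, 43->12
Step 2: Rank sum for X: R1 = 1 + 2 + 3 + 4 + 6 + 7 + 8 = 31.
Step 3: U_X = R1 - n1(n1+1)/2 = 31 - 7*8/2 = 31 - 28 = 3.
       U_Y = n1*n2 - U_X = 35 - 3 = 32.
Step 4: No ties, so the exact null distribution of U (based on enumerating the C(12,7) = 792 equally likely rank assignments) gives the two-sided p-value.
Step 5: p-value = 0.017677; compare to alpha = 0.1. reject H0.

U_X = 3, p = 0.017677, reject H0 at alpha = 0.1.


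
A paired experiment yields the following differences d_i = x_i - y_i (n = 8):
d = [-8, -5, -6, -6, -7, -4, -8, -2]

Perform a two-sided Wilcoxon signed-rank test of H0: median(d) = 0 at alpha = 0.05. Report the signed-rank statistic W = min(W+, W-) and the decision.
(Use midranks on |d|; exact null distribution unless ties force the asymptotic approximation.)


Step 1: Drop any zero differences (none here) and take |d_i|.
|d| = [8, 5, 6, 6, 7, 4, 8, 2]
Step 2: Midrank |d_i| (ties get averaged ranks).
ranks: |8|->7.5, |5|->3, |6|->4.5, |6|->4.5, |7|->6, |4|->2, |8|->7.5, |2|->1
Step 3: Attach original signs; sum ranks with positive sign and with negative sign.
W+ = 0 = 0
W- = 7.5 + 3 + 4.5 + 4.5 + 6 + 2 + 7.5 + 1 = 36
(Check: W+ + W- = 36 should equal n(n+1)/2 = 36.)
Step 4: Test statistic W = min(W+, W-) = 0.
Step 5: Ties in |d|, so use the tie-corrected normal approximation.
        E[W] = n(n+1)/4 = 8*9/4 = 18.
        Tie groups: |d|=6 (t=2), |d|=8 (t=2); sum(t^3 - t) = 12.
        Var[W] = n(n+1)(2n+1)/24 - sum(t^3-t)/48 = 1224/24 - 12/48 = 50.75.
        z = (W - E[W]) / sqrt(Var[W]) = (0 - 18) / 7.1239 = -2.5267.
        Two-sided p = 2*Phi(z) = 0.011514.
Step 6: alpha = 0.05. reject H0.

W+ = 0, W- = 36, W = min = 0, p = 0.011514, reject H0.


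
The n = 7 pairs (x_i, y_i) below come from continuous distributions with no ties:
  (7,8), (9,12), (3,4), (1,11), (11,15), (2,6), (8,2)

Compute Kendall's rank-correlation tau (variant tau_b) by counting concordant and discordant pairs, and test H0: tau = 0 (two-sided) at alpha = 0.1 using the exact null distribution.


Step 1: Enumerate the 21 unordered pairs (i,j) with i<j and classify each by sign(x_j-x_i) * sign(y_j-y_i).
  (1,2):dx=+2,dy=+4->C; (1,3):dx=-4,dy=-4->C; (1,4):dx=-6,dy=+3->D; (1,5):dx=+4,dy=+7->C
  (1,6):dx=-5,dy=-2->C; (1,7):dx=+1,dy=-6->D; (2,3):dx=-6,dy=-8->C; (2,4):dx=-8,dy=-1->C
  (2,5):dx=+2,dy=+3->C; (2,6):dx=-7,dy=-6->C; (2,7):dx=-1,dy=-10->C; (3,4):dx=-2,dy=+7->D
  (3,5):dx=+8,dy=+11->C; (3,6):dx=-1,dy=+2->D; (3,7):dx=+5,dy=-2->D; (4,5):dx=+10,dy=+4->C
  (4,6):dx=+1,dy=-5->D; (4,7):dx=+7,dy=-9->D; (5,6):dx=-9,dy=-9->C; (5,7):dx=-3,dy=-13->C
  (6,7):dx=+6,dy=-4->D
Step 2: C = 13, D = 8, total pairs = 21.
Step 3: tau = (C - D)/(n(n-1)/2) = (13 - 8)/21 = 0.238095.
Step 4: Exact two-sided p-value (enumerate n! = 5040 permutations of y under H0): p = 0.561905.
Step 5: alpha = 0.1. fail to reject H0.

tau_b = 0.2381 (C=13, D=8), p = 0.561905, fail to reject H0.


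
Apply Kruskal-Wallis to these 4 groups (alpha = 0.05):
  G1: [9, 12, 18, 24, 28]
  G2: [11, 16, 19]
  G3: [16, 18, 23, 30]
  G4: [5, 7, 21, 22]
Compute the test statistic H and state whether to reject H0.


Step 1: Combine all N = 16 observations and assign midranks.
sorted (value, group, rank): (5,G4,1), (7,G4,2), (9,G1,3), (11,G2,4), (12,G1,5), (16,G2,6.5), (16,G3,6.5), (18,G1,8.5), (18,G3,8.5), (19,G2,10), (21,G4,11), (22,G4,12), (23,G3,13), (24,G1,14), (28,G1,15), (30,G3,16)
Step 2: Sum ranks within each group.
R_1 = 45.5 (n_1 = 5)
R_2 = 20.5 (n_2 = 3)
R_3 = 44 (n_3 = 4)
R_4 = 26 (n_4 = 4)
Step 3: H = 12/(N(N+1)) * sum(R_i^2/n_i) - 3(N+1)
     = 12/(16*17) * (45.5^2/5 + 20.5^2/3 + 44^2/4 + 26^2/4) - 3*17
     = 0.044118 * 1207.13 - 51
     = 2.255882.
Step 4: Ties present; correction factor C = 1 - 12/(16^3 - 16) = 0.997059. Corrected H = 2.255882 / 0.997059 = 2.262537.
Step 5: Under H0, H ~ chi^2(3); p-value = 0.519736.
Step 6: alpha = 0.05. fail to reject H0.

H = 2.2625, df = 3, p = 0.519736, fail to reject H0.


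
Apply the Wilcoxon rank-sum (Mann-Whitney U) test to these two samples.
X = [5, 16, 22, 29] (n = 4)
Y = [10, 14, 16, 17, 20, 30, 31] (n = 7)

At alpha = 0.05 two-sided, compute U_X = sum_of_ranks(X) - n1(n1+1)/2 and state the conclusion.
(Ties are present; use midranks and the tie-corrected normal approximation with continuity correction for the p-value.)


Step 1: Combine and sort all 11 observations; assign midranks.
sorted (value, group): (5,X), (10,Y), (14,Y), (16,X), (16,Y), (17,Y), (20,Y), (22,X), (29,X), (30,Y), (31,Y)
ranks: 5->1, 10->2, 14->3, 16->4.5, 16->4.5, 17->6, 20->7, 22->8, 29->9, 30->10, 31->11
Step 2: Rank sum for X: R1 = 1 + 4.5 + 8 + 9 = 22.5.
Step 3: U_X = R1 - n1(n1+1)/2 = 22.5 - 4*5/2 = 22.5 - 10 = 12.5.
       U_Y = n1*n2 - U_X = 28 - 12.5 = 15.5.
Step 4: Ties are present, so use the tie-corrected normal approximation (with continuity correction) for the p-value.
Step 5: p-value = 0.849769; compare to alpha = 0.05. fail to reject H0.

U_X = 12.5, p = 0.849769, fail to reject H0 at alpha = 0.05.


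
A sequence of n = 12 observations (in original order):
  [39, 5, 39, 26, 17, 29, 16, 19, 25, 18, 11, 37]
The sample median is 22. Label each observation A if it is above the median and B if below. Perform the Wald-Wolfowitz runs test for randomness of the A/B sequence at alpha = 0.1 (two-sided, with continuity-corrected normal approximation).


Step 1: Compute median = 22; label A = above, B = below.
Labels in order: ABAABABBABBA  (n_A = 6, n_B = 6)
Step 2: Count runs R = 9.
Step 3: Under H0 (random ordering), E[R] = 2*n_A*n_B/(n_A+n_B) + 1 = 2*6*6/12 + 1 = 7.0000.
        Var[R] = 2*n_A*n_B*(2*n_A*n_B - n_A - n_B) / ((n_A+n_B)^2 * (n_A+n_B-1)) = 4320/1584 = 2.7273.
        SD[R] = 1.6514.
Step 4: Continuity-corrected z = (R - 0.5 - E[R]) / SD[R] = (9 - 0.5 - 7.0000) / 1.6514 = 0.9083.
Step 5: Two-sided p-value via normal approximation = 2*(1 - Phi(|z|)) = 0.363722.
Step 6: alpha = 0.1. fail to reject H0.

R = 9, z = 0.9083, p = 0.363722, fail to reject H0.


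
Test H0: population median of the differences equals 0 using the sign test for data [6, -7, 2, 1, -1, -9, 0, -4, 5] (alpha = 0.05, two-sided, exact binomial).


Step 1: Discard zero differences. Original n = 9; n_eff = number of nonzero differences = 8.
Nonzero differences (with sign): +6, -7, +2, +1, -1, -9, -4, +5
Step 2: Count signs: positive = 4, negative = 4.
Step 3: Under H0: P(positive) = 0.5, so the number of positives S ~ Bin(8, 0.5).
Step 4: Two-sided exact p-value = sum of Bin(8,0.5) probabilities at or below the observed probability = 1.000000.
Step 5: alpha = 0.05. fail to reject H0.

n_eff = 8, pos = 4, neg = 4, p = 1.000000, fail to reject H0.


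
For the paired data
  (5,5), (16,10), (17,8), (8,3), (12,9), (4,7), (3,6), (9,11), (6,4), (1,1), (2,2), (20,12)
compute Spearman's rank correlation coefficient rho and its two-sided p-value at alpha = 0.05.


Step 1: Rank x and y separately (midranks; no ties here).
rank(x): 5->5, 16->10, 17->11, 8->7, 12->9, 4->4, 3->3, 9->8, 6->6, 1->1, 2->2, 20->12
rank(y): 5->5, 10->10, 8->8, 3->3, 9->9, 7->7, 6->6, 11->11, 4->4, 1->1, 2->2, 12->12
Step 2: d_i = R_x(i) - R_y(i); compute d_i^2.
  (5-5)^2=0, (10-10)^2=0, (11-8)^2=9, (7-3)^2=16, (9-9)^2=0, (4-7)^2=9, (3-6)^2=9, (8-11)^2=9, (6-4)^2=4, (1-1)^2=0, (2-2)^2=0, (12-12)^2=0
sum(d^2) = 56.
Step 3: rho = 1 - 6*56 / (12*(12^2 - 1)) = 1 - 336/1716 = 0.804196.
Step 4: Under H0, t = rho * sqrt((n-2)/(1-rho^2)) = 4.2787 ~ t(10).
Step 5: Two-sided p-value from the t-distribution with 10 df = 0.001615.
Step 6: alpha = 0.05. reject H0.

rho = 0.8042, p = 0.001615, reject H0 at alpha = 0.05.


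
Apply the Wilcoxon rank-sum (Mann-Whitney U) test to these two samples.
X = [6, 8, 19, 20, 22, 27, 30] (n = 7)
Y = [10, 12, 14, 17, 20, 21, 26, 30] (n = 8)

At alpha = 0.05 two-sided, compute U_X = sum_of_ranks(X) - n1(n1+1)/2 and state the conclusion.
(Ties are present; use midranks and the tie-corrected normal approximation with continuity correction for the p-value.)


Step 1: Combine and sort all 15 observations; assign midranks.
sorted (value, group): (6,X), (8,X), (10,Y), (12,Y), (14,Y), (17,Y), (19,X), (20,X), (20,Y), (21,Y), (22,X), (26,Y), (27,X), (30,X), (30,Y)
ranks: 6->1, 8->2, 10->3, 12->4, 14->5, 17->6, 19->7, 20->8.5, 20->8.5, 21->10, 22->11, 26->12, 27->13, 30->14.5, 30->14.5
Step 2: Rank sum for X: R1 = 1 + 2 + 7 + 8.5 + 11 + 13 + 14.5 = 57.
Step 3: U_X = R1 - n1(n1+1)/2 = 57 - 7*8/2 = 57 - 28 = 29.
       U_Y = n1*n2 - U_X = 56 - 29 = 27.
Step 4: Ties are present, so use the tie-corrected normal approximation (with continuity correction) for the p-value.
Step 5: p-value = 0.953775; compare to alpha = 0.05. fail to reject H0.

U_X = 29, p = 0.953775, fail to reject H0 at alpha = 0.05.


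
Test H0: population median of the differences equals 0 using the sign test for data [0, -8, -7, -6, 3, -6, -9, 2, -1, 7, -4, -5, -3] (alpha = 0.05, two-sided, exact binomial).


Step 1: Discard zero differences. Original n = 13; n_eff = number of nonzero differences = 12.
Nonzero differences (with sign): -8, -7, -6, +3, -6, -9, +2, -1, +7, -4, -5, -3
Step 2: Count signs: positive = 3, negative = 9.
Step 3: Under H0: P(positive) = 0.5, so the number of positives S ~ Bin(12, 0.5).
Step 4: Two-sided exact p-value = sum of Bin(12,0.5) probabilities at or below the observed probability = 0.145996.
Step 5: alpha = 0.05. fail to reject H0.

n_eff = 12, pos = 3, neg = 9, p = 0.145996, fail to reject H0.


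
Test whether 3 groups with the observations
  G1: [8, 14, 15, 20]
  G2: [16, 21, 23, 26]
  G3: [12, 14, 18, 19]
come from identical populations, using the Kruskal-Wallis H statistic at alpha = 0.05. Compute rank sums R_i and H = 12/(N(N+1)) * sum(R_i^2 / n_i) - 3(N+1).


Step 1: Combine all N = 12 observations and assign midranks.
sorted (value, group, rank): (8,G1,1), (12,G3,2), (14,G1,3.5), (14,G3,3.5), (15,G1,5), (16,G2,6), (18,G3,7), (19,G3,8), (20,G1,9), (21,G2,10), (23,G2,11), (26,G2,12)
Step 2: Sum ranks within each group.
R_1 = 18.5 (n_1 = 4)
R_2 = 39 (n_2 = 4)
R_3 = 20.5 (n_3 = 4)
Step 3: H = 12/(N(N+1)) * sum(R_i^2/n_i) - 3(N+1)
     = 12/(12*13) * (18.5^2/4 + 39^2/4 + 20.5^2/4) - 3*13
     = 0.076923 * 570.875 - 39
     = 4.913462.
Step 4: Ties present; correction factor C = 1 - 6/(12^3 - 12) = 0.996503. Corrected H = 4.913462 / 0.996503 = 4.930702.
Step 5: Under H0, H ~ chi^2(2); p-value = 0.084979.
Step 6: alpha = 0.05. fail to reject H0.

H = 4.9307, df = 2, p = 0.084979, fail to reject H0.


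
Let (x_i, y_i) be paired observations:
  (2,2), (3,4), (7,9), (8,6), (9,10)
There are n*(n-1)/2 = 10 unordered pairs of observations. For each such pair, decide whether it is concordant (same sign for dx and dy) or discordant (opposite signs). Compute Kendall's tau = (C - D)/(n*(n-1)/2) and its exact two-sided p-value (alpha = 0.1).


Step 1: Enumerate the 10 unordered pairs (i,j) with i<j and classify each by sign(x_j-x_i) * sign(y_j-y_i).
  (1,2):dx=+1,dy=+2->C; (1,3):dx=+5,dy=+7->C; (1,4):dx=+6,dy=+4->C; (1,5):dx=+7,dy=+8->C
  (2,3):dx=+4,dy=+5->C; (2,4):dx=+5,dy=+2->C; (2,5):dx=+6,dy=+6->C; (3,4):dx=+1,dy=-3->D
  (3,5):dx=+2,dy=+1->C; (4,5):dx=+1,dy=+4->C
Step 2: C = 9, D = 1, total pairs = 10.
Step 3: tau = (C - D)/(n(n-1)/2) = (9 - 1)/10 = 0.800000.
Step 4: Exact two-sided p-value (enumerate n! = 120 permutations of y under H0): p = 0.083333.
Step 5: alpha = 0.1. reject H0.

tau_b = 0.8000 (C=9, D=1), p = 0.083333, reject H0.


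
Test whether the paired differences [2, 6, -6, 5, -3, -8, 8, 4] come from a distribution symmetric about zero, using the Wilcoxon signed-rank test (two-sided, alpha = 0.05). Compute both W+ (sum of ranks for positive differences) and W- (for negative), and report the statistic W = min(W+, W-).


Step 1: Drop any zero differences (none here) and take |d_i|.
|d| = [2, 6, 6, 5, 3, 8, 8, 4]
Step 2: Midrank |d_i| (ties get averaged ranks).
ranks: |2|->1, |6|->5.5, |6|->5.5, |5|->4, |3|->2, |8|->7.5, |8|->7.5, |4|->3
Step 3: Attach original signs; sum ranks with positive sign and with negative sign.
W+ = 1 + 5.5 + 4 + 7.5 + 3 = 21
W- = 5.5 + 2 + 7.5 = 15
(Check: W+ + W- = 36 should equal n(n+1)/2 = 36.)
Step 4: Test statistic W = min(W+, W-) = 15.
Step 5: Ties in |d|, so use the tie-corrected normal approximation.
        E[W] = n(n+1)/4 = 8*9/4 = 18.
        Tie groups: |d|=6 (t=2), |d|=8 (t=2); sum(t^3 - t) = 12.
        Var[W] = n(n+1)(2n+1)/24 - sum(t^3-t)/48 = 1224/24 - 12/48 = 50.75.
        z = (W - E[W]) / sqrt(Var[W]) = (15 - 18) / 7.1239 = -0.4211.
        Two-sided p = 2*Phi(z) = 0.673669.
Step 6: alpha = 0.05. fail to reject H0.

W+ = 21, W- = 15, W = min = 15, p = 0.673669, fail to reject H0.


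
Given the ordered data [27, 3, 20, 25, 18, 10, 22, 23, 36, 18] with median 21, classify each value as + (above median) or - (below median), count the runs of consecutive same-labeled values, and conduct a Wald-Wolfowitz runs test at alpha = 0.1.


Step 1: Compute median = 21; label A = above, B = below.
Labels in order: ABBABBAAAB  (n_A = 5, n_B = 5)
Step 2: Count runs R = 6.
Step 3: Under H0 (random ordering), E[R] = 2*n_A*n_B/(n_A+n_B) + 1 = 2*5*5/10 + 1 = 6.0000.
        Var[R] = 2*n_A*n_B*(2*n_A*n_B - n_A - n_B) / ((n_A+n_B)^2 * (n_A+n_B-1)) = 2000/900 = 2.2222.
        SD[R] = 1.4907.
Step 4: R = E[R], so z = 0 with no continuity correction.
Step 5: Two-sided p-value via normal approximation = 2*(1 - Phi(|z|)) = 1.000000.
Step 6: alpha = 0.1. fail to reject H0.

R = 6, z = 0.0000, p = 1.000000, fail to reject H0.


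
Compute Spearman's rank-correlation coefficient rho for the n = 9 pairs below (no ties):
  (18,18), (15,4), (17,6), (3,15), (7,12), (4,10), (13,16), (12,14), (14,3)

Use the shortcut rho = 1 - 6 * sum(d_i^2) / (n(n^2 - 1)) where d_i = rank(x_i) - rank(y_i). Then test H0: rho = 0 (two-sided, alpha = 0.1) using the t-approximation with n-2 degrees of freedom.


Step 1: Rank x and y separately (midranks; no ties here).
rank(x): 18->9, 15->7, 17->8, 3->1, 7->3, 4->2, 13->5, 12->4, 14->6
rank(y): 18->9, 4->2, 6->3, 15->7, 12->5, 10->4, 16->8, 14->6, 3->1
Step 2: d_i = R_x(i) - R_y(i); compute d_i^2.
  (9-9)^2=0, (7-2)^2=25, (8-3)^2=25, (1-7)^2=36, (3-5)^2=4, (2-4)^2=4, (5-8)^2=9, (4-6)^2=4, (6-1)^2=25
sum(d^2) = 132.
Step 3: rho = 1 - 6*132 / (9*(9^2 - 1)) = 1 - 792/720 = -0.100000.
Step 4: Under H0, t = rho * sqrt((n-2)/(1-rho^2)) = -0.2659 ~ t(7).
Step 5: Two-sided p-value from the t-distribution with 7 df = 0.797972.
Step 6: alpha = 0.1. fail to reject H0.

rho = -0.1000, p = 0.797972, fail to reject H0 at alpha = 0.1.


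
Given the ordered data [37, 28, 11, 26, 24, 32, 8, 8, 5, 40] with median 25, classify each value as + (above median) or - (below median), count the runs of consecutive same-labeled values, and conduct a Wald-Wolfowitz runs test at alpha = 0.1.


Step 1: Compute median = 25; label A = above, B = below.
Labels in order: AABABABBBA  (n_A = 5, n_B = 5)
Step 2: Count runs R = 7.
Step 3: Under H0 (random ordering), E[R] = 2*n_A*n_B/(n_A+n_B) + 1 = 2*5*5/10 + 1 = 6.0000.
        Var[R] = 2*n_A*n_B*(2*n_A*n_B - n_A - n_B) / ((n_A+n_B)^2 * (n_A+n_B-1)) = 2000/900 = 2.2222.
        SD[R] = 1.4907.
Step 4: Continuity-corrected z = (R - 0.5 - E[R]) / SD[R] = (7 - 0.5 - 6.0000) / 1.4907 = 0.3354.
Step 5: Two-sided p-value via normal approximation = 2*(1 - Phi(|z|)) = 0.737316.
Step 6: alpha = 0.1. fail to reject H0.

R = 7, z = 0.3354, p = 0.737316, fail to reject H0.


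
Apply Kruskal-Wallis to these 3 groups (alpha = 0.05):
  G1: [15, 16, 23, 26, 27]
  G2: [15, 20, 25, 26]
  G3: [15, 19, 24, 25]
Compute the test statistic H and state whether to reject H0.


Step 1: Combine all N = 13 observations and assign midranks.
sorted (value, group, rank): (15,G1,2), (15,G2,2), (15,G3,2), (16,G1,4), (19,G3,5), (20,G2,6), (23,G1,7), (24,G3,8), (25,G2,9.5), (25,G3,9.5), (26,G1,11.5), (26,G2,11.5), (27,G1,13)
Step 2: Sum ranks within each group.
R_1 = 37.5 (n_1 = 5)
R_2 = 29 (n_2 = 4)
R_3 = 24.5 (n_3 = 4)
Step 3: H = 12/(N(N+1)) * sum(R_i^2/n_i) - 3(N+1)
     = 12/(13*14) * (37.5^2/5 + 29^2/4 + 24.5^2/4) - 3*14
     = 0.065934 * 641.562 - 42
     = 0.300824.
Step 4: Ties present; correction factor C = 1 - 36/(13^3 - 13) = 0.983516. Corrected H = 0.300824 / 0.983516 = 0.305866.
Step 5: Under H0, H ~ chi^2(2); p-value = 0.858187.
Step 6: alpha = 0.05. fail to reject H0.

H = 0.3059, df = 2, p = 0.858187, fail to reject H0.


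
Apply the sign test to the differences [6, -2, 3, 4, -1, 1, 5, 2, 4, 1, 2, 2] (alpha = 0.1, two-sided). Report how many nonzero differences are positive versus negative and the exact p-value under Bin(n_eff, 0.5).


Step 1: Discard zero differences. Original n = 12; n_eff = number of nonzero differences = 12.
Nonzero differences (with sign): +6, -2, +3, +4, -1, +1, +5, +2, +4, +1, +2, +2
Step 2: Count signs: positive = 10, negative = 2.
Step 3: Under H0: P(positive) = 0.5, so the number of positives S ~ Bin(12, 0.5).
Step 4: Two-sided exact p-value = sum of Bin(12,0.5) probabilities at or below the observed probability = 0.038574.
Step 5: alpha = 0.1. reject H0.

n_eff = 12, pos = 10, neg = 2, p = 0.038574, reject H0.


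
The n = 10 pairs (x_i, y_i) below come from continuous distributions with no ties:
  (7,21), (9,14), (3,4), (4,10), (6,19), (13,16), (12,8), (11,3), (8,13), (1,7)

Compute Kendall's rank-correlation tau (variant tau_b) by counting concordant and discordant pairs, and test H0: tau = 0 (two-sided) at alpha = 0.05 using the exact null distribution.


Step 1: Enumerate the 45 unordered pairs (i,j) with i<j and classify each by sign(x_j-x_i) * sign(y_j-y_i).
  (1,2):dx=+2,dy=-7->D; (1,3):dx=-4,dy=-17->C; (1,4):dx=-3,dy=-11->C; (1,5):dx=-1,dy=-2->C
  (1,6):dx=+6,dy=-5->D; (1,7):dx=+5,dy=-13->D; (1,8):dx=+4,dy=-18->D; (1,9):dx=+1,dy=-8->D
  (1,10):dx=-6,dy=-14->C; (2,3):dx=-6,dy=-10->C; (2,4):dx=-5,dy=-4->C; (2,5):dx=-3,dy=+5->D
  (2,6):dx=+4,dy=+2->C; (2,7):dx=+3,dy=-6->D; (2,8):dx=+2,dy=-11->D; (2,9):dx=-1,dy=-1->C
  (2,10):dx=-8,dy=-7->C; (3,4):dx=+1,dy=+6->C; (3,5):dx=+3,dy=+15->C; (3,6):dx=+10,dy=+12->C
  (3,7):dx=+9,dy=+4->C; (3,8):dx=+8,dy=-1->D; (3,9):dx=+5,dy=+9->C; (3,10):dx=-2,dy=+3->D
  (4,5):dx=+2,dy=+9->C; (4,6):dx=+9,dy=+6->C; (4,7):dx=+8,dy=-2->D; (4,8):dx=+7,dy=-7->D
  (4,9):dx=+4,dy=+3->C; (4,10):dx=-3,dy=-3->C; (5,6):dx=+7,dy=-3->D; (5,7):dx=+6,dy=-11->D
  (5,8):dx=+5,dy=-16->D; (5,9):dx=+2,dy=-6->D; (5,10):dx=-5,dy=-12->C; (6,7):dx=-1,dy=-8->C
  (6,8):dx=-2,dy=-13->C; (6,9):dx=-5,dy=-3->C; (6,10):dx=-12,dy=-9->C; (7,8):dx=-1,dy=-5->C
  (7,9):dx=-4,dy=+5->D; (7,10):dx=-11,dy=-1->C; (8,9):dx=-3,dy=+10->D; (8,10):dx=-10,dy=+4->D
  (9,10):dx=-7,dy=-6->C
Step 2: C = 26, D = 19, total pairs = 45.
Step 3: tau = (C - D)/(n(n-1)/2) = (26 - 19)/45 = 0.155556.
Step 4: Exact two-sided p-value (enumerate n! = 3628800 permutations of y under H0): p = 0.600654.
Step 5: alpha = 0.05. fail to reject H0.

tau_b = 0.1556 (C=26, D=19), p = 0.600654, fail to reject H0.


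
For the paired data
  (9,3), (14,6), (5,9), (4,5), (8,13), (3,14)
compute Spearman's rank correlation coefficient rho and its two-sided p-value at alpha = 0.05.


Step 1: Rank x and y separately (midranks; no ties here).
rank(x): 9->5, 14->6, 5->3, 4->2, 8->4, 3->1
rank(y): 3->1, 6->3, 9->4, 5->2, 13->5, 14->6
Step 2: d_i = R_x(i) - R_y(i); compute d_i^2.
  (5-1)^2=16, (6-3)^2=9, (3-4)^2=1, (2-2)^2=0, (4-5)^2=1, (1-6)^2=25
sum(d^2) = 52.
Step 3: rho = 1 - 6*52 / (6*(6^2 - 1)) = 1 - 312/210 = -0.485714.
Step 4: Under H0, t = rho * sqrt((n-2)/(1-rho^2)) = -1.1113 ~ t(4).
Step 5: Two-sided p-value from the t-distribution with 4 df = 0.328723.
Step 6: alpha = 0.05. fail to reject H0.

rho = -0.4857, p = 0.328723, fail to reject H0 at alpha = 0.05.


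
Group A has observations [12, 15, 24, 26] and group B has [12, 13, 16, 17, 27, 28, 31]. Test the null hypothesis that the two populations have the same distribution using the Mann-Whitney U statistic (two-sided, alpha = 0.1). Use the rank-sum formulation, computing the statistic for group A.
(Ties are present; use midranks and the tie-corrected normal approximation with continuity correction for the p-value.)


Step 1: Combine and sort all 11 observations; assign midranks.
sorted (value, group): (12,X), (12,Y), (13,Y), (15,X), (16,Y), (17,Y), (24,X), (26,X), (27,Y), (28,Y), (31,Y)
ranks: 12->1.5, 12->1.5, 13->3, 15->4, 16->5, 17->6, 24->7, 26->8, 27->9, 28->10, 31->11
Step 2: Rank sum for X: R1 = 1.5 + 4 + 7 + 8 = 20.5.
Step 3: U_X = R1 - n1(n1+1)/2 = 20.5 - 4*5/2 = 20.5 - 10 = 10.5.
       U_Y = n1*n2 - U_X = 28 - 10.5 = 17.5.
Step 4: Ties are present, so use the tie-corrected normal approximation (with continuity correction) for the p-value.
Step 5: p-value = 0.569872; compare to alpha = 0.1. fail to reject H0.

U_X = 10.5, p = 0.569872, fail to reject H0 at alpha = 0.1.


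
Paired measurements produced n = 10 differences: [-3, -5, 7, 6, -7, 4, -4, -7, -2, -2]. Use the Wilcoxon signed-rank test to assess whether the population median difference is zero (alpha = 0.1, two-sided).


Step 1: Drop any zero differences (none here) and take |d_i|.
|d| = [3, 5, 7, 6, 7, 4, 4, 7, 2, 2]
Step 2: Midrank |d_i| (ties get averaged ranks).
ranks: |3|->3, |5|->6, |7|->9, |6|->7, |7|->9, |4|->4.5, |4|->4.5, |7|->9, |2|->1.5, |2|->1.5
Step 3: Attach original signs; sum ranks with positive sign and with negative sign.
W+ = 9 + 7 + 4.5 = 20.5
W- = 3 + 6 + 9 + 4.5 + 9 + 1.5 + 1.5 = 34.5
(Check: W+ + W- = 55 should equal n(n+1)/2 = 55.)
Step 4: Test statistic W = min(W+, W-) = 20.5.
Step 5: Ties in |d|, so use the tie-corrected normal approximation.
        E[W] = n(n+1)/4 = 10*11/4 = 27.5.
        Tie groups: |d|=2 (t=2), |d|=4 (t=2), |d|=7 (t=3); sum(t^3 - t) = 36.
        Var[W] = n(n+1)(2n+1)/24 - sum(t^3-t)/48 = 2310/24 - 36/48 = 95.5.
        z = (W - E[W]) / sqrt(Var[W]) = (20.5 - 27.5) / 9.7724 = -0.7163.
        Two-sided p = 2*Phi(z) = 0.473805.
Step 6: alpha = 0.1. fail to reject H0.

W+ = 20.5, W- = 34.5, W = min = 20.5, p = 0.473805, fail to reject H0.


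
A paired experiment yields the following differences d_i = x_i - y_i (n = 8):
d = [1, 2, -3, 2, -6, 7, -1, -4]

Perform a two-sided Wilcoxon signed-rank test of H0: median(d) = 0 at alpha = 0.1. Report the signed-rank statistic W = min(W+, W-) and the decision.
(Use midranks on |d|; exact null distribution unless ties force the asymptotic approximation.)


Step 1: Drop any zero differences (none here) and take |d_i|.
|d| = [1, 2, 3, 2, 6, 7, 1, 4]
Step 2: Midrank |d_i| (ties get averaged ranks).
ranks: |1|->1.5, |2|->3.5, |3|->5, |2|->3.5, |6|->7, |7|->8, |1|->1.5, |4|->6
Step 3: Attach original signs; sum ranks with positive sign and with negative sign.
W+ = 1.5 + 3.5 + 3.5 + 8 = 16.5
W- = 5 + 7 + 1.5 + 6 = 19.5
(Check: W+ + W- = 36 should equal n(n+1)/2 = 36.)
Step 4: Test statistic W = min(W+, W-) = 16.5.
Step 5: Ties in |d|, so use the tie-corrected normal approximation.
        E[W] = n(n+1)/4 = 8*9/4 = 18.
        Tie groups: |d|=1 (t=2), |d|=2 (t=2); sum(t^3 - t) = 12.
        Var[W] = n(n+1)(2n+1)/24 - sum(t^3-t)/48 = 1224/24 - 12/48 = 50.75.
        z = (W - E[W]) / sqrt(Var[W]) = (16.5 - 18) / 7.1239 = -0.2106.
        Two-sided p = 2*Phi(z) = 0.833232.
Step 6: alpha = 0.1. fail to reject H0.

W+ = 16.5, W- = 19.5, W = min = 16.5, p = 0.833232, fail to reject H0.


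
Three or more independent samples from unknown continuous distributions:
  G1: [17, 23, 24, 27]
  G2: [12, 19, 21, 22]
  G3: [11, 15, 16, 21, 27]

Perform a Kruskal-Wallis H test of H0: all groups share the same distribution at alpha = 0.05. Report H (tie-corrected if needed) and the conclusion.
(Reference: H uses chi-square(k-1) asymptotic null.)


Step 1: Combine all N = 13 observations and assign midranks.
sorted (value, group, rank): (11,G3,1), (12,G2,2), (15,G3,3), (16,G3,4), (17,G1,5), (19,G2,6), (21,G2,7.5), (21,G3,7.5), (22,G2,9), (23,G1,10), (24,G1,11), (27,G1,12.5), (27,G3,12.5)
Step 2: Sum ranks within each group.
R_1 = 38.5 (n_1 = 4)
R_2 = 24.5 (n_2 = 4)
R_3 = 28 (n_3 = 5)
Step 3: H = 12/(N(N+1)) * sum(R_i^2/n_i) - 3(N+1)
     = 12/(13*14) * (38.5^2/4 + 24.5^2/4 + 28^2/5) - 3*14
     = 0.065934 * 677.425 - 42
     = 2.665385.
Step 4: Ties present; correction factor C = 1 - 12/(13^3 - 13) = 0.994505. Corrected H = 2.665385 / 0.994505 = 2.680110.
Step 5: Under H0, H ~ chi^2(2); p-value = 0.261831.
Step 6: alpha = 0.05. fail to reject H0.

H = 2.6801, df = 2, p = 0.261831, fail to reject H0.


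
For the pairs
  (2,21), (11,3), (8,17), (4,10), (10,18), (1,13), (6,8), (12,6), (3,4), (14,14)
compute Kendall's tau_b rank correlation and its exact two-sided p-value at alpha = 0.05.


Step 1: Enumerate the 45 unordered pairs (i,j) with i<j and classify each by sign(x_j-x_i) * sign(y_j-y_i).
  (1,2):dx=+9,dy=-18->D; (1,3):dx=+6,dy=-4->D; (1,4):dx=+2,dy=-11->D; (1,5):dx=+8,dy=-3->D
  (1,6):dx=-1,dy=-8->C; (1,7):dx=+4,dy=-13->D; (1,8):dx=+10,dy=-15->D; (1,9):dx=+1,dy=-17->D
  (1,10):dx=+12,dy=-7->D; (2,3):dx=-3,dy=+14->D; (2,4):dx=-7,dy=+7->D; (2,5):dx=-1,dy=+15->D
  (2,6):dx=-10,dy=+10->D; (2,7):dx=-5,dy=+5->D; (2,8):dx=+1,dy=+3->C; (2,9):dx=-8,dy=+1->D
  (2,10):dx=+3,dy=+11->C; (3,4):dx=-4,dy=-7->C; (3,5):dx=+2,dy=+1->C; (3,6):dx=-7,dy=-4->C
  (3,7):dx=-2,dy=-9->C; (3,8):dx=+4,dy=-11->D; (3,9):dx=-5,dy=-13->C; (3,10):dx=+6,dy=-3->D
  (4,5):dx=+6,dy=+8->C; (4,6):dx=-3,dy=+3->D; (4,7):dx=+2,dy=-2->D; (4,8):dx=+8,dy=-4->D
  (4,9):dx=-1,dy=-6->C; (4,10):dx=+10,dy=+4->C; (5,6):dx=-9,dy=-5->C; (5,7):dx=-4,dy=-10->C
  (5,8):dx=+2,dy=-12->D; (5,9):dx=-7,dy=-14->C; (5,10):dx=+4,dy=-4->D; (6,7):dx=+5,dy=-5->D
  (6,8):dx=+11,dy=-7->D; (6,9):dx=+2,dy=-9->D; (6,10):dx=+13,dy=+1->C; (7,8):dx=+6,dy=-2->D
  (7,9):dx=-3,dy=-4->C; (7,10):dx=+8,dy=+6->C; (8,9):dx=-9,dy=-2->C; (8,10):dx=+2,dy=+8->C
  (9,10):dx=+11,dy=+10->C
Step 2: C = 20, D = 25, total pairs = 45.
Step 3: tau = (C - D)/(n(n-1)/2) = (20 - 25)/45 = -0.111111.
Step 4: Exact two-sided p-value (enumerate n! = 3628800 permutations of y under H0): p = 0.727490.
Step 5: alpha = 0.05. fail to reject H0.

tau_b = -0.1111 (C=20, D=25), p = 0.727490, fail to reject H0.


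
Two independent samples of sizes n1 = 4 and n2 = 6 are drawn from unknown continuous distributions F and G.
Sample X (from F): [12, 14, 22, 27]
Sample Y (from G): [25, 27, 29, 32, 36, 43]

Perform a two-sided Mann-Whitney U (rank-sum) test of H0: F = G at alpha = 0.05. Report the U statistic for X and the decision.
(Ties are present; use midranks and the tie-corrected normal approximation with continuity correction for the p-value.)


Step 1: Combine and sort all 10 observations; assign midranks.
sorted (value, group): (12,X), (14,X), (22,X), (25,Y), (27,X), (27,Y), (29,Y), (32,Y), (36,Y), (43,Y)
ranks: 12->1, 14->2, 22->3, 25->4, 27->5.5, 27->5.5, 29->7, 32->8, 36->9, 43->10
Step 2: Rank sum for X: R1 = 1 + 2 + 3 + 5.5 = 11.5.
Step 3: U_X = R1 - n1(n1+1)/2 = 11.5 - 4*5/2 = 11.5 - 10 = 1.5.
       U_Y = n1*n2 - U_X = 24 - 1.5 = 22.5.
Step 4: Ties are present, so use the tie-corrected normal approximation (with continuity correction) for the p-value.
Step 5: p-value = 0.032476; compare to alpha = 0.05. reject H0.

U_X = 1.5, p = 0.032476, reject H0 at alpha = 0.05.


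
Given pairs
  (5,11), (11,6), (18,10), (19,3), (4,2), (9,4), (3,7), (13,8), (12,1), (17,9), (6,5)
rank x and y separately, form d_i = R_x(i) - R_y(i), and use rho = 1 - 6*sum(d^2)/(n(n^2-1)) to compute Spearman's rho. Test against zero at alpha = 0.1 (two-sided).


Step 1: Rank x and y separately (midranks; no ties here).
rank(x): 5->3, 11->6, 18->10, 19->11, 4->2, 9->5, 3->1, 13->8, 12->7, 17->9, 6->4
rank(y): 11->11, 6->6, 10->10, 3->3, 2->2, 4->4, 7->7, 8->8, 1->1, 9->9, 5->5
Step 2: d_i = R_x(i) - R_y(i); compute d_i^2.
  (3-11)^2=64, (6-6)^2=0, (10-10)^2=0, (11-3)^2=64, (2-2)^2=0, (5-4)^2=1, (1-7)^2=36, (8-8)^2=0, (7-1)^2=36, (9-9)^2=0, (4-5)^2=1
sum(d^2) = 202.
Step 3: rho = 1 - 6*202 / (11*(11^2 - 1)) = 1 - 1212/1320 = 0.081818.
Step 4: Under H0, t = rho * sqrt((n-2)/(1-rho^2)) = 0.2463 ~ t(9).
Step 5: Two-sided p-value from the t-distribution with 9 df = 0.810990.
Step 6: alpha = 0.1. fail to reject H0.

rho = 0.0818, p = 0.810990, fail to reject H0 at alpha = 0.1.


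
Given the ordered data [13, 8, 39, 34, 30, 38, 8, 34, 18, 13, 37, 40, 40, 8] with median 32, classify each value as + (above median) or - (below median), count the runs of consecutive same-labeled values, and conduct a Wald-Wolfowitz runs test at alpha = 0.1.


Step 1: Compute median = 32; label A = above, B = below.
Labels in order: BBAABABABBAAAB  (n_A = 7, n_B = 7)
Step 2: Count runs R = 9.
Step 3: Under H0 (random ordering), E[R] = 2*n_A*n_B/(n_A+n_B) + 1 = 2*7*7/14 + 1 = 8.0000.
        Var[R] = 2*n_A*n_B*(2*n_A*n_B - n_A - n_B) / ((n_A+n_B)^2 * (n_A+n_B-1)) = 8232/2548 = 3.2308.
        SD[R] = 1.7974.
Step 4: Continuity-corrected z = (R - 0.5 - E[R]) / SD[R] = (9 - 0.5 - 8.0000) / 1.7974 = 0.2782.
Step 5: Two-sided p-value via normal approximation = 2*(1 - Phi(|z|)) = 0.780879.
Step 6: alpha = 0.1. fail to reject H0.

R = 9, z = 0.2782, p = 0.780879, fail to reject H0.


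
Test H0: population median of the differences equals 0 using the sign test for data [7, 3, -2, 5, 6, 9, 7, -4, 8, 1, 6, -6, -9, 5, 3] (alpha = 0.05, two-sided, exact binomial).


Step 1: Discard zero differences. Original n = 15; n_eff = number of nonzero differences = 15.
Nonzero differences (with sign): +7, +3, -2, +5, +6, +9, +7, -4, +8, +1, +6, -6, -9, +5, +3
Step 2: Count signs: positive = 11, negative = 4.
Step 3: Under H0: P(positive) = 0.5, so the number of positives S ~ Bin(15, 0.5).
Step 4: Two-sided exact p-value = sum of Bin(15,0.5) probabilities at or below the observed probability = 0.118469.
Step 5: alpha = 0.05. fail to reject H0.

n_eff = 15, pos = 11, neg = 4, p = 0.118469, fail to reject H0.


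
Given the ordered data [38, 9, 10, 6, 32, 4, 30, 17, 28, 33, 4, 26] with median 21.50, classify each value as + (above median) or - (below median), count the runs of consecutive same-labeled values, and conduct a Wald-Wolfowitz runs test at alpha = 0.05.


Step 1: Compute median = 21.50; label A = above, B = below.
Labels in order: ABBBABABAABA  (n_A = 6, n_B = 6)
Step 2: Count runs R = 9.
Step 3: Under H0 (random ordering), E[R] = 2*n_A*n_B/(n_A+n_B) + 1 = 2*6*6/12 + 1 = 7.0000.
        Var[R] = 2*n_A*n_B*(2*n_A*n_B - n_A - n_B) / ((n_A+n_B)^2 * (n_A+n_B-1)) = 4320/1584 = 2.7273.
        SD[R] = 1.6514.
Step 4: Continuity-corrected z = (R - 0.5 - E[R]) / SD[R] = (9 - 0.5 - 7.0000) / 1.6514 = 0.9083.
Step 5: Two-sided p-value via normal approximation = 2*(1 - Phi(|z|)) = 0.363722.
Step 6: alpha = 0.05. fail to reject H0.

R = 9, z = 0.9083, p = 0.363722, fail to reject H0.


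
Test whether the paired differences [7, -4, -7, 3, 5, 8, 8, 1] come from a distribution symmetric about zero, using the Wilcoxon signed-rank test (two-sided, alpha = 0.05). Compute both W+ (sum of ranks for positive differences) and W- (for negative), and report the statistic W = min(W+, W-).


Step 1: Drop any zero differences (none here) and take |d_i|.
|d| = [7, 4, 7, 3, 5, 8, 8, 1]
Step 2: Midrank |d_i| (ties get averaged ranks).
ranks: |7|->5.5, |4|->3, |7|->5.5, |3|->2, |5|->4, |8|->7.5, |8|->7.5, |1|->1
Step 3: Attach original signs; sum ranks with positive sign and with negative sign.
W+ = 5.5 + 2 + 4 + 7.5 + 7.5 + 1 = 27.5
W- = 3 + 5.5 = 8.5
(Check: W+ + W- = 36 should equal n(n+1)/2 = 36.)
Step 4: Test statistic W = min(W+, W-) = 8.5.
Step 5: Ties in |d|, so use the tie-corrected normal approximation.
        E[W] = n(n+1)/4 = 8*9/4 = 18.
        Tie groups: |d|=7 (t=2), |d|=8 (t=2); sum(t^3 - t) = 12.
        Var[W] = n(n+1)(2n+1)/24 - sum(t^3-t)/48 = 1224/24 - 12/48 = 50.75.
        z = (W - E[W]) / sqrt(Var[W]) = (8.5 - 18) / 7.1239 = -1.3335.
        Two-sided p = 2*Phi(z) = 0.182355.
Step 6: alpha = 0.05. fail to reject H0.

W+ = 27.5, W- = 8.5, W = min = 8.5, p = 0.182355, fail to reject H0.


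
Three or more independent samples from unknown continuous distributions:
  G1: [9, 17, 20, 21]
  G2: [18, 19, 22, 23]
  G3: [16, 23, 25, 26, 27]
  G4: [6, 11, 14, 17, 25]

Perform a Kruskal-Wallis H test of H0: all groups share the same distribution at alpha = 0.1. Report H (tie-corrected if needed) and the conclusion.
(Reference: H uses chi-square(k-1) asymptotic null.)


Step 1: Combine all N = 18 observations and assign midranks.
sorted (value, group, rank): (6,G4,1), (9,G1,2), (11,G4,3), (14,G4,4), (16,G3,5), (17,G1,6.5), (17,G4,6.5), (18,G2,8), (19,G2,9), (20,G1,10), (21,G1,11), (22,G2,12), (23,G2,13.5), (23,G3,13.5), (25,G3,15.5), (25,G4,15.5), (26,G3,17), (27,G3,18)
Step 2: Sum ranks within each group.
R_1 = 29.5 (n_1 = 4)
R_2 = 42.5 (n_2 = 4)
R_3 = 69 (n_3 = 5)
R_4 = 30 (n_4 = 5)
Step 3: H = 12/(N(N+1)) * sum(R_i^2/n_i) - 3(N+1)
     = 12/(18*19) * (29.5^2/4 + 42.5^2/4 + 69^2/5 + 30^2/5) - 3*19
     = 0.035088 * 1801.33 - 57
     = 6.204386.
Step 4: Ties present; correction factor C = 1 - 18/(18^3 - 18) = 0.996904. Corrected H = 6.204386 / 0.996904 = 6.223654.
Step 5: Under H0, H ~ chi^2(3); p-value = 0.101222.
Step 6: alpha = 0.1. fail to reject H0.

H = 6.2237, df = 3, p = 0.101222, fail to reject H0.


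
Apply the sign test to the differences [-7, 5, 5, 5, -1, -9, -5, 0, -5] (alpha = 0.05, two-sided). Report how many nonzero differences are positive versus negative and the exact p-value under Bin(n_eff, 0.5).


Step 1: Discard zero differences. Original n = 9; n_eff = number of nonzero differences = 8.
Nonzero differences (with sign): -7, +5, +5, +5, -1, -9, -5, -5
Step 2: Count signs: positive = 3, negative = 5.
Step 3: Under H0: P(positive) = 0.5, so the number of positives S ~ Bin(8, 0.5).
Step 4: Two-sided exact p-value = sum of Bin(8,0.5) probabilities at or below the observed probability = 0.726562.
Step 5: alpha = 0.05. fail to reject H0.

n_eff = 8, pos = 3, neg = 5, p = 0.726562, fail to reject H0.
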